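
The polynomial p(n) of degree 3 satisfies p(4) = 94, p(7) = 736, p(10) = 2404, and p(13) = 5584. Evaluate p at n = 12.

4326

Write p(n) = an^3 + bn^2 + cn + d. Substituting each data point gives a linear system:
  64a + 16b + 4c + d = 94
  343a + 49b + 7c + d = 736
  1000a + 100b + 10c + d = 2404
  2197a + 169b + 13c + d = 5584
Solving the system yields a = 3, b = -6, c = 1, d = -6.
So p(n) = 3n^3 - 6n^2 + n - 6.
Then p(12) = 4326.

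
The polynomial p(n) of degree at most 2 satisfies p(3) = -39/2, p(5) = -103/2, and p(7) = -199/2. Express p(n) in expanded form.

p(n) = -2n^2 - 3/2

Using the Lagrange interpolation formula with nodes 3, 5, 7:
  L_0(n) = (n - 5)(n - 7) / 8
  L_1(n) = (n - 3)(n - 7) / -4
  L_2(n) = (n - 3)(n - 5) / 8
Then p(n) = -39/2·L_0(n) - 103/2·L_1(n) - 199/2·L_2(n).
Expanding and collecting terms gives p(n) = -2n^2 - 3/2.
Check: p(3) = -39/2. ✓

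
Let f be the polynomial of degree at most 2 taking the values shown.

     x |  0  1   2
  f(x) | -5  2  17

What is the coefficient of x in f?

3

Write f(x) = ax^2 + bx + c. Substituting each data point gives a linear system:
  c = -5
  a + b + c = 2
  4a + 2b + c = 17
Solving the system yields a = 4, b = 3, c = -5.
So f(x) = 4x^2 + 3x - 5.
The coefficient of x is 3.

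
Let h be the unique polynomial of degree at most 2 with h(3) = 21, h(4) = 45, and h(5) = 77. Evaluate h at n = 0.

-3

Using the Lagrange interpolation formula with nodes 3, 4, 5:
  L_0(n) = (n - 4)(n - 5) / 2
  L_1(n) = (n - 3)(n - 5) / -1
  L_2(n) = (n - 3)(n - 4) / 2
Then h(n) = 21·L_0(n) + 45·L_1(n) + 77·L_2(n).
Expanding and collecting terms gives h(n) = 4n² - 4n - 3.
Evaluating at n = 0: h(0) = -3.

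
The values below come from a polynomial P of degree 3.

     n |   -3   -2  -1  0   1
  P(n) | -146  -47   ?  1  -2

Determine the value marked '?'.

The 4 known points determine the degree-3 polynomial uniquely.
Write P(n) = an^3 + bn^2 + cn + d. Substituting each data point gives a linear system:
  -27a + 9b - 3c + d = -146
  -8a + 4b - 2c + d = -47
  d = 1
  a + b + c + d = -2
Solving the system yields a = 4, b = -5, c = -2, d = 1.
So P(n) = 4n^3 - 5n^2 - 2n + 1.
Then P(-1) = -6.

-6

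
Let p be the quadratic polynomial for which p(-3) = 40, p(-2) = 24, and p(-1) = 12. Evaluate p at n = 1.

Write p(n) = an^2 + bn + c. Substituting each data point gives a linear system:
  9a - 3b + c = 40
  4a - 2b + c = 24
  a - b + c = 12
Solving the system yields a = 2, b = -6, c = 4.
So p(n) = 2n² - 6n + 4.
Then p(1) = 0.

0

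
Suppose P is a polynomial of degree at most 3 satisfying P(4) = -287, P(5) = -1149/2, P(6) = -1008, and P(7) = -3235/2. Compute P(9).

-6969/2

Forward differences of the values at n = 4, 5, 6, 7:
  P  : -287  -1149/2  -1008  -3235/2
  Δ  : -575/2  -867/2  -1219/2
  Δ^2: -146  -176
  Δ^3: -30
The third differences are constant, confirming degree 3.
Interpolating (Newton forward form) and evaluating at n = 9 gives P(9) = -6969/2.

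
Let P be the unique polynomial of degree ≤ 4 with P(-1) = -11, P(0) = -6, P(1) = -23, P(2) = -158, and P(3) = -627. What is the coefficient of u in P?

0

Write P(u) = au^4 + bu^3 + cu^2 + du + e. Substituting each data point gives a linear system:
  a - b + c - d + e = -11
  e = -6
  a + b + c + d + e = -23
  16a + 8b + 4c + 2d + e = -158
  81a + 27b + 9c + 3d + e = -627
Solving the system yields a = -5, b = -6, c = -6, d = 0, e = -6.
So P(u) = -5u^4 - 6u^3 - 6u^2 - 6.
The coefficient of u is 0.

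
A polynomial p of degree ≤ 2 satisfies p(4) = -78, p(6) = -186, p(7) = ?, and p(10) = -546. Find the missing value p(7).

The 3 known points determine the degree-2 polynomial uniquely.
Write p(u) = au^2 + bu + c. Substituting each data point gives a linear system:
  16a + 4b + c = -78
  36a + 6b + c = -186
  100a + 10b + c = -546
Solving the system yields a = -6, b = 6, c = -6.
So p(u) = -6u² + 6u - 6.
Then p(7) = -258.

-258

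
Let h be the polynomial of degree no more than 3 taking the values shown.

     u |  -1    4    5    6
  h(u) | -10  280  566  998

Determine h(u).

Write h(u) = au^3 + bu^2 + cu + d. Substituting each data point gives a linear system:
  -a + b - c + d = -10
  64a + 16b + 4c + d = 280
  125a + 25b + 5c + d = 566
  216a + 36b + 6c + d = 998
Solving the system yields a = 5, b = -2, c = -1, d = -4.
So h(u) = 5u^3 - 2u^2 - u - 4.
Check: h(-1) = -10. ✓

h(u) = 5u^3 - 2u^2 - u - 4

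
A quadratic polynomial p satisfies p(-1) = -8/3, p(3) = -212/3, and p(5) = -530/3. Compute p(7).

Write p(n) = an^2 + bn + c. Substituting each data point gives a linear system:
  a - b + c = -8/3
  9a + 3b + c = -212/3
  25a + 5b + c = -530/3
Solving the system yields a = -6, b = -5, c = -5/3.
So p(n) = -6n^2 - 5n - 5/3.
Then p(7) = -992/3.

-992/3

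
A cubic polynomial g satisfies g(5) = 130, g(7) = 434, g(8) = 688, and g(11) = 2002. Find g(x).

g(x) = 2x^3 - 6x^2 + 6x

Using the Lagrange interpolation formula with nodes 5, 7, 8, 11:
  L_0(x) = (x - 7)(x - 8)(x - 11) / -36
  L_1(x) = (x - 5)(x - 8)(x - 11) / 8
  L_2(x) = (x - 5)(x - 7)(x - 11) / -9
  L_3(x) = (x - 5)(x - 7)(x - 8) / 72
Then g(x) = 130·L_0(x) + 434·L_1(x) + 688·L_2(x) + 2002·L_3(x).
Expanding and collecting terms gives g(x) = 2x³ - 6x² + 6x.
Check: g(8) = 688. ✓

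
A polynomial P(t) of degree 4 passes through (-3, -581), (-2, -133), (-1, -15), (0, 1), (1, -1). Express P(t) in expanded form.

P(t) = -6t^4 + 2t^3 - 3t^2 + 5t + 1

Write P(t) = at^4 + bt^3 + ct^2 + dt + e. Substituting each data point gives a linear system:
  81a - 27b + 9c - 3d + e = -581
  16a - 8b + 4c - 2d + e = -133
  a - b + c - d + e = -15
  e = 1
  a + b + c + d + e = -1
Solving the system yields a = -6, b = 2, c = -3, d = 5, e = 1.
So P(t) = -6t⁴ + 2t³ - 3t² + 5t + 1.
Check: P(1) = -1. ✓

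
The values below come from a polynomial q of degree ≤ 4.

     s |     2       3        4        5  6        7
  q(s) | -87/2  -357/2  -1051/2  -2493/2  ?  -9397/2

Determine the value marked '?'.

-5103/2

On equispaced nodes a degree-4 polynomial has vanishing fifth forward difference, so
  - q(2) + 5·q(3) - 10·q(4) + 10·q(5) - 5·q(6) + q(7) = 0.
Substituting the known values and solving for q(6):
  -5·q(6) = 25515/2
  q(6) = -5103/2.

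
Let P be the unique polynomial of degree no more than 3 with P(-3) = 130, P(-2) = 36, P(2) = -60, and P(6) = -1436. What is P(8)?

Write P(x) = ax^3 + bx^2 + cx + d. Substituting each data point gives a linear system:
  -27a + 9b - 3c + d = 130
  -8a + 4b - 2c + d = 36
  8a + 4b + 2c + d = -60
  216a + 36b + 6c + d = -1436
Solving the system yields a = -6, b = -4, c = 0, d = 4.
So P(x) = -6x^3 - 4x^2 + 4.
Then P(8) = -3324.

-3324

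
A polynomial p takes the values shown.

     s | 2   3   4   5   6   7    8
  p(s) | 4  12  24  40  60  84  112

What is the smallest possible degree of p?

2

Forward differences of the values at s = 2, 3, 4, 5, 6, 7, 8:
  p  : 4  12  24  40  60  84  112
  Δ  : 8  12  16  20  24  28
  Δ^2: 4  4  4  4  4
  Δ^3: 0  0  0  0
  Δ^4: 0  0  0
  Δ^5: 0  0
  Δ^6: 0
The second differences are constant (4) and nonzero, while all higher differences vanish, so the minimal degree is 2.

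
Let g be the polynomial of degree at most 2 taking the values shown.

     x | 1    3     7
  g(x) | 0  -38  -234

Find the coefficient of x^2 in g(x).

-5

Write g(x) = ax^2 + bx + c. Substituting each data point gives a linear system:
  a + b + c = 0
  9a + 3b + c = -38
  49a + 7b + c = -234
Solving the system yields a = -5, b = 1, c = 4.
So g(x) = -5x^2 + x + 4.
The leading coefficient is -5.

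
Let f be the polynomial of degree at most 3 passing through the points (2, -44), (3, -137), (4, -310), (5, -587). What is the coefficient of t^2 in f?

-4

Write f(t) = at^3 + bt^2 + ct + d. Substituting each data point gives a linear system:
  8a + 4b + 2c + d = -44
  27a + 9b + 3c + d = -137
  64a + 16b + 4c + d = -310
  125a + 25b + 5c + d = -587
Solving the system yields a = -4, b = -4, c = 3, d = -2.
So f(t) = -4t³ - 4t² + 3t - 2.
The coefficient of t^2 is -4.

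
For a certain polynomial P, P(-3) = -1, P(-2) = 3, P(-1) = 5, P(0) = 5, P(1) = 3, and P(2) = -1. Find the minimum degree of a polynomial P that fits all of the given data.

2

Forward differences of the values at x = -3, -2, -1, 0, 1, 2:
  P  : -1  3  5  5  3  -1
  Δ  : 4  2  0  -2  -4
  Δ^2: -2  -2  -2  -2
  Δ^3: 0  0  0
  Δ^4: 0  0
  Δ^5: 0
The second differences are constant (-2) and nonzero, while all higher differences vanish, so the minimal degree is 2.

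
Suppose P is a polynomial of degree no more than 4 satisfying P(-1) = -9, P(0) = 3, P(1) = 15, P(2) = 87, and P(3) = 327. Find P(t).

Using the Lagrange interpolation formula with nodes -1, 0, 1, 2, 3:
  L_0(t) = t(t - 1)(t - 2)(t - 3) / 24
  L_1(t) = (t + 1)(t - 1)(t - 2)(t - 3) / -6
  L_2(t) = (t + 1)t(t - 2)(t - 3) / 4
  L_3(t) = (t + 1)t(t - 1)(t - 3) / -6
  L_4(t) = (t + 1)t(t - 1)(t - 2) / 24
Then P(t) = -9·L_0(t) + 3·L_1(t) + 15·L_2(t) + 87·L_3(t) + 327·L_4(t).
Expanding and collecting terms gives P(t) = 2t^4 + 6t^3 - 2t^2 + 6t + 3.
Check: P(1) = 15. ✓

P(t) = 2t^4 + 6t^3 - 2t^2 + 6t + 3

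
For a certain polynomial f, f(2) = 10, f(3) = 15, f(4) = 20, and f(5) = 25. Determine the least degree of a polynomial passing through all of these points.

Forward differences of the values at n = 2, 3, 4, 5:
  f  : 10  15  20  25
  Δ  : 5  5  5
  Δ^2: 0  0
  Δ^3: 0
The first differences are constant (5) and nonzero, while all higher differences vanish, so the minimal degree is 1.

1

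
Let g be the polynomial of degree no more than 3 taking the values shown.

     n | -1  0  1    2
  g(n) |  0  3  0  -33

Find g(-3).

Write g(n) = an^3 + bn^2 + cn + d. Substituting each data point gives a linear system:
  -a + b - c + d = 0
  d = 3
  a + b + c + d = 0
  8a + 4b + 2c + d = -33
Solving the system yields a = -4, b = -3, c = 4, d = 3.
So g(n) = -4n³ - 3n² + 4n + 3.
Then g(-3) = 72.

72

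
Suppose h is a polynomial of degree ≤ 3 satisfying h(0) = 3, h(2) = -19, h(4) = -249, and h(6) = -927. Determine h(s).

h(s) = -5s^3 + 4s^2 + s + 3

Write h(s) = as^3 + bs^2 + cs + d. Substituting each data point gives a linear system:
  d = 3
  8a + 4b + 2c + d = -19
  64a + 16b + 4c + d = -249
  216a + 36b + 6c + d = -927
Solving the system yields a = -5, b = 4, c = 1, d = 3.
So h(s) = -5s^3 + 4s^2 + s + 3.
Check: h(0) = 3. ✓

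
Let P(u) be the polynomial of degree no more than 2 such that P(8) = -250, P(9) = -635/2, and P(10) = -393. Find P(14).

-775

Using the Lagrange interpolation formula with nodes 8, 9, 10:
  L_0(u) = (u - 9)(u - 10) / 2
  L_1(u) = (u - 8)(u - 10) / -1
  L_2(u) = (u - 8)(u - 9) / 2
Then P(u) = -250·L_0(u) - 635/2·L_1(u) - 393·L_2(u).
Expanding and collecting terms gives P(u) = -4u^2 + (1/2)u + 2.
Evaluating at u = 14: P(14) = -775.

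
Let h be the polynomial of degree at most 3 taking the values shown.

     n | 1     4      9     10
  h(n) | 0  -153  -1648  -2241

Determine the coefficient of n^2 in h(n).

Write h(n) = an^3 + bn^2 + cn + d. Substituting each data point gives a linear system:
  a + b + c + d = 0
  64a + 16b + 4c + d = -153
  729a + 81b + 9c + d = -1648
  1000a + 100b + 10c + d = -2241
Solving the system yields a = -2, b = -3, c = 6, d = -1.
So h(n) = -2n³ - 3n² + 6n - 1.
The coefficient of n^2 is -3.

-3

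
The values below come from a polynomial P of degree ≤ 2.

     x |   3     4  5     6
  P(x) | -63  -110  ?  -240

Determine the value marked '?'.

The 3 known points determine the degree-2 polynomial uniquely.
Write P(x) = ax^2 + bx + c. Substituting each data point gives a linear system:
  9a + 3b + c = -63
  16a + 4b + c = -110
  36a + 6b + c = -240
Solving the system yields a = -6, b = -5, c = 6.
So P(x) = -6x^2 - 5x + 6.
Then P(5) = -169.

-169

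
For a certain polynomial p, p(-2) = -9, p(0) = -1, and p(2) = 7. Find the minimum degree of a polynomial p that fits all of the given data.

Forward differences of the values at u = -2, 0, 2:
  p  : -9  -1  7
  Δ  : 8  8
  Δ^2: 0
The first differences are constant (8) and nonzero, while all higher differences vanish, so the minimal degree is 1.

1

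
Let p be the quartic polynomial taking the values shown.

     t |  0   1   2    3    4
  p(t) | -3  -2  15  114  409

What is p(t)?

p(t) = 2t^4 - t^3 - 3t^2 + 3t - 3

Using the Lagrange interpolation formula with nodes 0, 1, 2, 3, 4:
  L_0(t) = (t - 1)(t - 2)(t - 3)(t - 4) / 24
  L_1(t) = t(t - 2)(t - 3)(t - 4) / -6
  L_2(t) = t(t - 1)(t - 3)(t - 4) / 4
  L_3(t) = t(t - 1)(t - 2)(t - 4) / -6
  L_4(t) = t(t - 1)(t - 2)(t - 3) / 24
Then p(t) = -3·L_0(t) - 2·L_1(t) + 15·L_2(t) + 114·L_3(t) + 409·L_4(t).
Expanding and collecting terms gives p(t) = 2t⁴ - t³ - 3t² + 3t - 3.
Check: p(1) = -2. ✓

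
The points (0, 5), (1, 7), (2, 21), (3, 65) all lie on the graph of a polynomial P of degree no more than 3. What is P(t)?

Using the Lagrange interpolation formula with nodes 0, 1, 2, 3:
  L_0(t) = (t - 1)(t - 2)(t - 3) / -6
  L_1(t) = t(t - 2)(t - 3) / 2
  L_2(t) = t(t - 1)(t - 3) / -2
  L_3(t) = t(t - 1)(t - 2) / 6
Then P(t) = 5·L_0(t) + 7·L_1(t) + 21·L_2(t) + 65·L_3(t).
Expanding and collecting terms gives P(t) = 3t^3 - 3t^2 + 2t + 5.
Check: P(3) = 65. ✓

P(t) = 3t^3 - 3t^2 + 2t + 5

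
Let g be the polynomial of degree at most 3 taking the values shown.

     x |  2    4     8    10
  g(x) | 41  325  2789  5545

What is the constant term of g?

Write g(x) = ax^3 + bx^2 + cx + d. Substituting each data point gives a linear system:
  8a + 4b + 2c + d = 41
  64a + 16b + 4c + d = 325
  512a + 64b + 8c + d = 2789
  1000a + 100b + 10c + d = 5545
Solving the system yields a = 6, b = -5, c = 4, d = 5.
So g(x) = 6x^3 - 5x^2 + 4x + 5.
The constant term is 5.

5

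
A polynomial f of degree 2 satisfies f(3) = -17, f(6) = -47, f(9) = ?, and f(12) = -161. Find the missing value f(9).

-95

On equispaced nodes a degree-2 polynomial has vanishing third forward difference, so
  - f(3) + 3·f(6) - 3·f(9) + f(12) = 0.
Substituting the known values and solving for f(9):
  -3·f(9) = 285
  f(9) = -95.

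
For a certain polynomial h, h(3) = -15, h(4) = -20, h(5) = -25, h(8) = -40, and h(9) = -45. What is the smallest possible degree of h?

1

Divided differences on the nodes 3, 4, 5, 8, 9:
  order 0: -15  -20  -25  -40  -45
  order 1: -5  -5  -5  -5
  order 2: 0  0  0
  order 3: 0  0
  order 4: 0
The order-1 divided differences are all -5 (nonzero) and every higher order vanishes, so the data lies on a polynomial of degree exactly 1.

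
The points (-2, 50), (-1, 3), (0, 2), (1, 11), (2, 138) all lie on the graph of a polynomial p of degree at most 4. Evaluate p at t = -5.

2987

Using the Lagrange interpolation formula with nodes -2, -1, 0, 1, 2:
  L_0(t) = (t + 1)t(t - 1)(t - 2) / 24
  L_1(t) = (t + 2)t(t - 1)(t - 2) / -6
  L_2(t) = (t + 2)(t + 1)(t - 1)(t - 2) / 4
  L_3(t) = (t + 2)(t + 1)t(t - 2) / -6
  L_4(t) = (t + 2)(t + 1)t(t - 1) / 24
Then p(t) = 50·L_0(t) + 3·L_1(t) + 2·L_2(t) + 11·L_3(t) + 138·L_4(t).
Expanding and collecting terms gives p(t) = 6t⁴ + 6t³ - t² - 2t + 2.
Evaluating at t = -5: p(-5) = 2987.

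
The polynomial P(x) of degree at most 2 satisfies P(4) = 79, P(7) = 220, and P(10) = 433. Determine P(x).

P(x) = 4x^2 + 3x + 3

Write P(x) = ax^2 + bx + c. Substituting each data point gives a linear system:
  16a + 4b + c = 79
  49a + 7b + c = 220
  100a + 10b + c = 433
Solving the system yields a = 4, b = 3, c = 3.
So P(x) = 4x^2 + 3x + 3.
Check: P(7) = 220. ✓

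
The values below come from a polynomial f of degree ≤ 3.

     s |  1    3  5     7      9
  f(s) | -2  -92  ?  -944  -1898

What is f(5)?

-374

The 4 known points determine the degree-3 polynomial uniquely.
Write f(s) = as^3 + bs^2 + cs + d. Substituting each data point gives a linear system:
  a + b + c + d = -2
  27a + 9b + 3c + d = -92
  343a + 49b + 7c + d = -944
  729a + 81b + 9c + d = -1898
Solving the system yields a = -2, b = -6, c = 5, d = 1.
So f(s) = -2s^3 - 6s^2 + 5s + 1.
Then f(5) = -374.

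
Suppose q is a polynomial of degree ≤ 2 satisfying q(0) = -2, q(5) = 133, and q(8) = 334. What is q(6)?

190

Using the Lagrange interpolation formula with nodes 0, 5, 8:
  L_0(u) = (u - 5)(u - 8) / 40
  L_1(u) = u(u - 8) / -15
  L_2(u) = u(u - 5) / 24
Then q(u) = -2·L_0(u) + 133·L_1(u) + 334·L_2(u).
Expanding and collecting terms gives q(u) = 5u² + 2u - 2.
Evaluating at u = 6: q(6) = 190.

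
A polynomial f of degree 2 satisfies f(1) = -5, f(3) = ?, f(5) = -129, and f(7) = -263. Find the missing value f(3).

-43

On equispaced nodes a degree-2 polynomial has vanishing third forward difference, so
  - f(1) + 3·f(3) - 3·f(5) + f(7) = 0.
Substituting the known values and solving for f(3):
  3·f(3) = -129
  f(3) = -43.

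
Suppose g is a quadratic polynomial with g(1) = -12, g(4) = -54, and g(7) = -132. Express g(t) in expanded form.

Using the Lagrange interpolation formula with nodes 1, 4, 7:
  L_0(t) = (t - 4)(t - 7) / 18
  L_1(t) = (t - 1)(t - 7) / -9
  L_2(t) = (t - 1)(t - 4) / 18
Then g(t) = -12·L_0(t) - 54·L_1(t) - 132·L_2(t).
Expanding and collecting terms gives g(t) = -2t^2 - 4t - 6.
Check: g(4) = -54. ✓

g(t) = -2t^2 - 4t - 6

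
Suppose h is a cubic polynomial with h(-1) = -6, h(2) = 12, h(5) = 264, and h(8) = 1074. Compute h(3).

Forward differences of the values at s = -1, 2, 5, 8:
  h  : -6  12  264  1074
  Δ  : 18  252  810
  Δ^2: 234  558
  Δ^3: 324
The third differences are constant, confirming degree 3.
Interpolating (Newton forward form) and evaluating at s = 3 gives h(3) = 54.

54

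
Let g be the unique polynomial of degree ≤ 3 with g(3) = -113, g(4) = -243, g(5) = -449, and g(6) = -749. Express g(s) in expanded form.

Write g(s) = as^3 + bs^2 + cs + d. Substituting each data point gives a linear system:
  27a + 9b + 3c + d = -113
  64a + 16b + 4c + d = -243
  125a + 25b + 5c + d = -449
  216a + 36b + 6c + d = -749
Solving the system yields a = -3, b = -2, c = -5, d = 1.
So g(s) = -3s^3 - 2s^2 - 5s + 1.
Check: g(5) = -449. ✓

g(s) = -3s^3 - 2s^2 - 5s + 1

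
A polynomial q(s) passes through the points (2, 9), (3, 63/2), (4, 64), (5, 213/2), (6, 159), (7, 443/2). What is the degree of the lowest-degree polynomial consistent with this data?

2

Forward differences of the values at s = 2, 3, 4, 5, 6, 7:
  q  : 9  63/2  64  213/2  159  443/2
  Δ  : 45/2  65/2  85/2  105/2  125/2
  Δ^2: 10  10  10  10
  Δ^3: 0  0  0
  Δ^4: 0  0
  Δ^5: 0
The second differences are constant (10) and nonzero, while all higher differences vanish, so the minimal degree is 2.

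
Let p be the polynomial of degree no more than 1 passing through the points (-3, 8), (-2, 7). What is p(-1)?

Write p(t) = at + b. Substituting each data point gives a linear system:
  -3a + b = 8
  -2a + b = 7
Solving the system yields a = -1, b = 5.
So p(t) = -t + 5.
Then p(-1) = 6.

6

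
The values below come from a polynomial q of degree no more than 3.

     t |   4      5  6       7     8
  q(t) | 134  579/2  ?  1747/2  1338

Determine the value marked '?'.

530

The 4 known points determine the degree-3 polynomial uniquely.
Write q(t) = at^3 + bt^2 + ct + d. Substituting each data point gives a linear system:
  64a + 16b + 4c + d = 134
  125a + 25b + 5c + d = 579/2
  343a + 49b + 7c + d = 1747/2
  512a + 64b + 8c + d = 1338
Solving the system yields a = 3, b = -5/2, c = -5, d = 2.
So q(t) = 3t³ - (5/2)t² - 5t + 2.
Then q(6) = 530.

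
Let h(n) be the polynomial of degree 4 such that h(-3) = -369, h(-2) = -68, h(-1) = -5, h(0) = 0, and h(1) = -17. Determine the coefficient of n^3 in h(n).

Write h(n) = an^4 + bn^3 + cn^2 + dn + e. Substituting each data point gives a linear system:
  81a - 27b + 9c - 3d + e = -369
  16a - 8b + 4c - 2d + e = -68
  a - b + c - d + e = -5
  e = 0
  a + b + c + d + e = -17
Solving the system yields a = -6, b = -6, c = -5, d = 0, e = 0.
So h(n) = -6n^4 - 6n^3 - 5n^2.
The coefficient of n^3 is -6.

-6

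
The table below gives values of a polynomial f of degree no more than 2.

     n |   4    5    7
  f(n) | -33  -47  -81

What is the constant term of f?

Write f(n) = an^2 + bn + c. Substituting each data point gives a linear system:
  16a + 4b + c = -33
  25a + 5b + c = -47
  49a + 7b + c = -81
Solving the system yields a = -1, b = -5, c = 3.
So f(n) = -n² - 5n + 3.
The constant term is 3.

3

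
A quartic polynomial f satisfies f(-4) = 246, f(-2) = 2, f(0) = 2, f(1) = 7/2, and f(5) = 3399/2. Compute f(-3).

Using the Lagrange interpolation formula with nodes -4, -2, 0, 1, 5:
  L_0(n) = (n + 2)n(n - 1)(n - 5) / 360
  L_1(n) = (n + 4)n(n - 1)(n - 5) / -84
  L_2(n) = (n + 4)(n + 2)(n - 1)(n - 5) / 40
  L_3(n) = (n + 4)(n + 2)n(n - 5) / -60
  L_4(n) = (n + 4)(n + 2)n(n - 1) / 1260
Then f(n) = 246·L_0(n) + 2·L_1(n) + 2·L_2(n) + 7/2·L_3(n) + 3399/2·L_4(n).
Expanding and collecting terms gives f(n) = 2n⁴ + 4n³ - (3/2)n² - 3n + 2.
Evaluating at n = -3: f(-3) = 103/2.

103/2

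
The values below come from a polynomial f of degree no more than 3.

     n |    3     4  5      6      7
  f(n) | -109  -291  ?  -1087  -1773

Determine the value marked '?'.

On equispaced nodes a degree-3 polynomial has vanishing fourth forward difference, so
  f(3) - 4·f(4) + 6·f(5) - 4·f(6) + f(7) = 0.
Substituting the known values and solving for f(5):
  6·f(5) = -3630
  f(5) = -605.

-605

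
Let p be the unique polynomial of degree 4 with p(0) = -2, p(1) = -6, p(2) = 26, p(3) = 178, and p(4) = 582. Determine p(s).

p(s) = 2s^4 + 2s^3 - 2s^2 - 6s - 2

Using the Lagrange interpolation formula with nodes 0, 1, 2, 3, 4:
  L_0(s) = (s - 1)(s - 2)(s - 3)(s - 4) / 24
  L_1(s) = s(s - 2)(s - 3)(s - 4) / -6
  L_2(s) = s(s - 1)(s - 3)(s - 4) / 4
  L_3(s) = s(s - 1)(s - 2)(s - 4) / -6
  L_4(s) = s(s - 1)(s - 2)(s - 3) / 24
Then p(s) = -2·L_0(s) - 6·L_1(s) + 26·L_2(s) + 178·L_3(s) + 582·L_4(s).
Expanding and collecting terms gives p(s) = 2s^4 + 2s^3 - 2s^2 - 6s - 2.
Check: p(0) = -2. ✓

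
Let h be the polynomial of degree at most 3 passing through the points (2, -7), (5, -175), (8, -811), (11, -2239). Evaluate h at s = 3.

Write h(s) = as^3 + bs^2 + cs + d. Substituting each data point gives a linear system:
  8a + 4b + 2c + d = -7
  125a + 25b + 5c + d = -175
  512a + 64b + 8c + d = -811
  1331a + 121b + 11c + d = -2239
Solving the system yields a = -2, b = 4, c = -6, d = 5.
So h(s) = -2s^3 + 4s^2 - 6s + 5.
Then h(3) = -31.

-31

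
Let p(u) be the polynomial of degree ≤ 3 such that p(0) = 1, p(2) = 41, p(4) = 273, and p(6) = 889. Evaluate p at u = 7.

1401

Forward differences of the values at u = 0, 2, 4, 6:
  p  : 1  41  273  889
  Δ  : 40  232  616
  Δ^2: 192  384
  Δ^3: 192
The third differences are constant, confirming degree 3.
Interpolating (Newton forward form) and evaluating at u = 7 gives p(7) = 1401.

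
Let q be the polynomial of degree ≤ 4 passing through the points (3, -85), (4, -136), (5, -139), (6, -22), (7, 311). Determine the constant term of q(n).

Write q(n) = an^4 + bn^3 + cn^2 + dn + e. Substituting each data point gives a linear system:
  81a + 27b + 9c + 3d + e = -85
  256a + 64b + 16c + 4d + e = -136
  625a + 125b + 25c + 5d + e = -139
  1296a + 216b + 36c + 6d + e = -22
  2401a + 343b + 49c + 7d + e = 311
Solving the system yields a = 1, b = -6, c = -1, d = 3, e = -4.
So q(n) = n^4 - 6n^3 - n^2 + 3n - 4.
The constant term is -4.

-4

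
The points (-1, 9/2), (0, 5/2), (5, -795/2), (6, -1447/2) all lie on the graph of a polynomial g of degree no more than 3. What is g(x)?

g(x) = -4x^3 + 3x^2 + 5x + 5/2

Write g(x) = ax^3 + bx^2 + cx + d. Substituting each data point gives a linear system:
  -a + b - c + d = 9/2
  d = 5/2
  125a + 25b + 5c + d = -795/2
  216a + 36b + 6c + d = -1447/2
Solving the system yields a = -4, b = 3, c = 5, d = 5/2.
So g(x) = -4x³ + 3x² + 5x + 5/2.
Check: g(0) = 5/2. ✓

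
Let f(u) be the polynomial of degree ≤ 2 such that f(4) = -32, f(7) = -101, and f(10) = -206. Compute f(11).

Forward differences of the values at u = 4, 7, 10:
  f  : -32  -101  -206
  Δ  : -69  -105
  Δ^2: -36
The second differences are constant, confirming degree 2.
Interpolating (Newton forward form) and evaluating at u = 11 gives f(11) = -249.

-249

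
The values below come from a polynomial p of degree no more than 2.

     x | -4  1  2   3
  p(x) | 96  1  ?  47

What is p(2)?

The 3 known points determine the degree-2 polynomial uniquely.
Write p(x) = ax^2 + bx + c. Substituting each data point gives a linear system:
  16a - 4b + c = 96
  a + b + c = 1
  9a + 3b + c = 47
Solving the system yields a = 6, b = -1, c = -4.
So p(x) = 6x^2 - x - 4.
Then p(2) = 18.

18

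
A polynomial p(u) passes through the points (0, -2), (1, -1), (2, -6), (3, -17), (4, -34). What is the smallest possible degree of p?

2

Forward differences of the values at u = 0, 1, 2, 3, 4:
  p  : -2  -1  -6  -17  -34
  Δ  : 1  -5  -11  -17
  Δ^2: -6  -6  -6
  Δ^3: 0  0
  Δ^4: 0
The second differences are constant (-6) and nonzero, while all higher differences vanish, so the minimal degree is 2.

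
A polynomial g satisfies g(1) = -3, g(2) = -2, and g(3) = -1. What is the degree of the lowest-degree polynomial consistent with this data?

Forward differences of the values at x = 1, 2, 3:
  g  : -3  -2  -1
  Δ  : 1  1
  Δ^2: 0
The first differences are constant (1) and nonzero, while all higher differences vanish, so the minimal degree is 1.

1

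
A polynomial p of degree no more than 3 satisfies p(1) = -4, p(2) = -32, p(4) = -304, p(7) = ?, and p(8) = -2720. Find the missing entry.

-1792

The 4 known points determine the degree-3 polynomial uniquely.
Write p(u) = au^3 + bu^2 + cu + d. Substituting each data point gives a linear system:
  a + b + c + d = -4
  8a + 4b + 2c + d = -32
  64a + 16b + 4c + d = -304
  512a + 64b + 8c + d = -2720
Solving the system yields a = -6, b = 6, c = -4, d = 0.
So p(u) = -6u^3 + 6u^2 - 4u.
Then p(7) = -1792.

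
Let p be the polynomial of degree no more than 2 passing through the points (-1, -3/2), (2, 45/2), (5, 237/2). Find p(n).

Using the Lagrange interpolation formula with nodes -1, 2, 5:
  L_0(n) = (n - 2)(n - 5) / 18
  L_1(n) = (n + 1)(n - 5) / -9
  L_2(n) = (n + 1)(n - 2) / 18
Then p(n) = -3/2·L_0(n) + 45/2·L_1(n) + 237/2·L_2(n).
Expanding and collecting terms gives p(n) = 4n^2 + 4n - 3/2.
Check: p(-1) = -3/2. ✓

p(n) = 4n^2 + 4n - 3/2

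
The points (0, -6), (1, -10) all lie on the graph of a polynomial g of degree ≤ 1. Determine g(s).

g(s) = -4s - 6

Using the Lagrange interpolation formula with nodes 0, 1:
  L_0(s) = (s - 1) / -1
  L_1(s) = s / 1
Then g(s) = -6·L_0(s) - 10·L_1(s).
Expanding and collecting terms gives g(s) = -4s - 6.
Check: g(0) = -6. ✓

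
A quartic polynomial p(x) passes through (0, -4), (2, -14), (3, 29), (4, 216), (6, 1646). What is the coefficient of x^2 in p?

-2

Write p(x) = ax^4 + bx^3 + cx^2 + dx + e. Substituting each data point gives a linear system:
  e = -4
  16a + 8b + 4c + 2d + e = -14
  81a + 27b + 9c + 3d + e = 29
  256a + 64b + 16c + 4d + e = 216
  1296a + 216b + 36c + 6d + e = 1646
Solving the system yields a = 2, b = -4, c = -2, d = -1, e = -4.
So p(x) = 2x⁴ - 4x³ - 2x² - x - 4.
The coefficient of x^2 is -2.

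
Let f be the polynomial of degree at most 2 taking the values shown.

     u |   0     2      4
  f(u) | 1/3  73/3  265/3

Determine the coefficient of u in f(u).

Write f(u) = au^2 + bu + c. Substituting each data point gives a linear system:
  c = 1/3
  4a + 2b + c = 73/3
  16a + 4b + c = 265/3
Solving the system yields a = 5, b = 2, c = 1/3.
So f(u) = 5u² + 2u + 1/3.
The coefficient of u is 2.

2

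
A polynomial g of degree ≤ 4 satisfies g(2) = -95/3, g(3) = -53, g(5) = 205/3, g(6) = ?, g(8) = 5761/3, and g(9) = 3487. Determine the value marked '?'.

355

The 5 known points determine the degree-4 polynomial uniquely.
Write g(x) = ax^4 + bx^3 + cx^2 + dx + e. Substituting each data point gives a linear system:
  16a + 8b + 4c + 2d + e = -95/3
  81a + 27b + 9c + 3d + e = -53
  625a + 125b + 25c + 5d + e = 205/3
  4096a + 512b + 64c + 8d + e = 5761/3
  6561a + 729b + 81c + 9d + e = 3487
Solving the system yields a = 1, b = -4, c = -5/3, d = -2, e = -5.
So g(x) = x^4 - 4x^3 - (5/3)x^2 - 2x - 5.
Then g(6) = 355.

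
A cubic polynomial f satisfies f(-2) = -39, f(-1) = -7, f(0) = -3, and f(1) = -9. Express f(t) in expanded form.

Using the Lagrange interpolation formula with nodes -2, -1, 0, 1:
  L_0(t) = (t + 1)t(t - 1) / -6
  L_1(t) = (t + 2)t(t - 1) / 2
  L_2(t) = (t + 2)(t + 1)(t - 1) / -2
  L_3(t) = (t + 2)(t + 1)t / 6
Then f(t) = -39·L_0(t) - 7·L_1(t) - 3·L_2(t) - 9·L_3(t).
Expanding and collecting terms gives f(t) = 3t^3 - 5t^2 - 4t - 3.
Check: f(0) = -3. ✓

f(t) = 3t^3 - 5t^2 - 4t - 3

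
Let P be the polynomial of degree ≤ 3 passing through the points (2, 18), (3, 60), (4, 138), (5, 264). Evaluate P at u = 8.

1050

Using the Lagrange interpolation formula with nodes 2, 3, 4, 5:
  L_0(u) = (u - 3)(u - 4)(u - 5) / -6
  L_1(u) = (u - 2)(u - 4)(u - 5) / 2
  L_2(u) = (u - 2)(u - 3)(u - 5) / -2
  L_3(u) = (u - 2)(u - 3)(u - 4) / 6
Then P(u) = 18·L_0(u) + 60·L_1(u) + 138·L_2(u) + 264·L_3(u).
Expanding and collecting terms gives P(u) = 2u^3 + 4u - 6.
Evaluating at u = 8: P(8) = 1050.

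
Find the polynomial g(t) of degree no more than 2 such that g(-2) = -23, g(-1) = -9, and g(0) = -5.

g(t) = -5t^2 - t - 5

Write g(t) = at^2 + bt + c. Substituting each data point gives a linear system:
  4a - 2b + c = -23
  a - b + c = -9
  c = -5
Solving the system yields a = -5, b = -1, c = -5.
So g(t) = -5t^2 - t - 5.
Check: g(-2) = -23. ✓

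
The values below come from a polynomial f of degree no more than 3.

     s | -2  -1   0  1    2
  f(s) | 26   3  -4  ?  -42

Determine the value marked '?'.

The 4 known points determine the degree-3 polynomial uniquely.
Write f(s) = as^3 + bs^2 + cs + d. Substituting each data point gives a linear system:
  -8a + 4b - 2c + d = 26
  -a + b - c + d = 3
  d = -4
  8a + 4b + 2c + d = -42
Solving the system yields a = -3, b = -1, c = -5, d = -4.
So f(s) = -3s³ - s² - 5s - 4.
Then f(1) = -13.

-13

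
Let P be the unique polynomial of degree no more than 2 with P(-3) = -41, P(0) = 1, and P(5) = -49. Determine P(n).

Using the Lagrange interpolation formula with nodes -3, 0, 5:
  L_0(n) = n(n - 5) / 24
  L_1(n) = (n + 3)(n - 5) / -15
  L_2(n) = (n + 3)n / 40
Then P(n) = -41·L_0(n) + 1·L_1(n) - 49·L_2(n).
Expanding and collecting terms gives P(n) = -3n^2 + 5n + 1.
Check: P(0) = 1. ✓

P(n) = -3n^2 + 5n + 1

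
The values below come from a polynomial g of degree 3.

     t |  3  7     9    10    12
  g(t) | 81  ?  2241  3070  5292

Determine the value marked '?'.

1057

The 4 known points determine the degree-3 polynomial uniquely.
Write g(t) = at^3 + bt^2 + ct + d. Substituting each data point gives a linear system:
  27a + 9b + 3c + d = 81
  729a + 81b + 9c + d = 2241
  1000a + 100b + 10c + d = 3070
  1728a + 144b + 12c + d = 5292
Solving the system yields a = 3, b = 1, c = -3, d = 0.
So g(t) = 3t^3 + t^2 - 3t.
Then g(7) = 1057.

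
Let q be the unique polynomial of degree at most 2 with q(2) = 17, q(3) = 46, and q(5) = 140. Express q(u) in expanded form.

Write q(u) = au^2 + bu + c. Substituting each data point gives a linear system:
  4a + 2b + c = 17
  9a + 3b + c = 46
  25a + 5b + c = 140
Solving the system yields a = 6, b = -1, c = -5.
So q(u) = 6u² - u - 5.
Check: q(2) = 17. ✓

q(u) = 6u^2 - u - 5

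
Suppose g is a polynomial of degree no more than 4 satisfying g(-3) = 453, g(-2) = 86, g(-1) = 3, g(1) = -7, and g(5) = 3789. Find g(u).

Write g(u) = au^4 + bu^3 + cu^2 + du + e. Substituting each data point gives a linear system:
  81a - 27b + 9c - 3d + e = 453
  16a - 8b + 4c - 2d + e = 86
  a - b + c - d + e = 3
  a + b + c + d + e = -7
  625a + 125b + 25c + 5d + e = 3789
Solving the system yields a = 6, b = 1, c = -2, d = -6, e = -6.
So g(u) = 6u^4 + u^3 - 2u^2 - 6u - 6.
Check: g(-3) = 453. ✓

g(u) = 6u^4 + u^3 - 2u^2 - 6u - 6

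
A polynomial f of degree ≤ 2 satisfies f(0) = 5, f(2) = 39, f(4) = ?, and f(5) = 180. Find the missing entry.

The 3 known points determine the degree-2 polynomial uniquely.
Write f(s) = as^2 + bs + c. Substituting each data point gives a linear system:
  c = 5
  4a + 2b + c = 39
  25a + 5b + c = 180
Solving the system yields a = 6, b = 5, c = 5.
So f(s) = 6s^2 + 5s + 5.
Then f(4) = 121.

121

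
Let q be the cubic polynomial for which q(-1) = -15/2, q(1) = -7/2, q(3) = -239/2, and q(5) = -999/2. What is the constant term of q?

Write q(n) = an^3 + bn^2 + cn + d. Substituting each data point gives a linear system:
  -a + b - c + d = -15/2
  a + b + c + d = -7/2
  27a + 9b + 3c + d = -239/2
  125a + 25b + 5c + d = -999/2
Solving the system yields a = -3, b = -6, c = 5, d = 1/2.
So q(n) = -3n^3 - 6n^2 + 5n + 1/2.
The constant term is 1/2.

1/2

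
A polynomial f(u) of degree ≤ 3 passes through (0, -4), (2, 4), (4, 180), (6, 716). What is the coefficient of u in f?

Write f(u) = au^3 + bu^2 + cu + d. Substituting each data point gives a linear system:
  d = -4
  8a + 4b + 2c + d = 4
  64a + 16b + 4c + d = 180
  216a + 36b + 6c + d = 716
Solving the system yields a = 4, b = -3, c = -6, d = -4.
So f(u) = 4u³ - 3u² - 6u - 4.
The coefficient of u is -6.

-6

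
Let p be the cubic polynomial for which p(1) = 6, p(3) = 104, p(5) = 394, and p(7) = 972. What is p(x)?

Write p(x) = ax^3 + bx^2 + cx + d. Substituting each data point gives a linear system:
  a + b + c + d = 6
  27a + 9b + 3c + d = 104
  125a + 25b + 5c + d = 394
  343a + 49b + 7c + d = 972
Solving the system yields a = 2, b = 6, c = -1, d = -1.
So p(x) = 2x^3 + 6x^2 - x - 1.
Check: p(7) = 972. ✓

p(x) = 2x^3 + 6x^2 - x - 1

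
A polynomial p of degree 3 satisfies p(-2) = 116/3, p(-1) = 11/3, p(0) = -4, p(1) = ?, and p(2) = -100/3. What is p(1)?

On equispaced nodes a degree-3 polynomial has vanishing fourth forward difference, so
  p(-2) - 4·p(-1) + 6·p(0) - 4·p(1) + p(2) = 0.
Substituting the known values and solving for p(1):
  -4·p(1) = 100/3
  p(1) = -25/3.

-25/3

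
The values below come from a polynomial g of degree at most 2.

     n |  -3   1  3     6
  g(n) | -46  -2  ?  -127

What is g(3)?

The 3 known points determine the degree-2 polynomial uniquely.
Write g(n) = an^2 + bn + c. Substituting each data point gives a linear system:
  9a - 3b + c = -46
  a + b + c = -2
  36a + 6b + c = -127
Solving the system yields a = -4, b = 3, c = -1.
So g(n) = -4n² + 3n - 1.
Then g(3) = -28.

-28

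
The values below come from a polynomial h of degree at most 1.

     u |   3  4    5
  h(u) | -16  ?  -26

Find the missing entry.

-21

On equispaced nodes a degree-1 polynomial has vanishing second forward difference, so
  h(3) - 2·h(4) + h(5) = 0.
Substituting the known values and solving for h(4):
  -2·h(4) = 42
  h(4) = -21.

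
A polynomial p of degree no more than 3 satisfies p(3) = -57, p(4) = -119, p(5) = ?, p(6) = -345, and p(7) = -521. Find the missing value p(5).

The 4 known points determine the degree-3 polynomial uniquely.
Write p(x) = ax^3 + bx^2 + cx + d. Substituting each data point gives a linear system:
  27a + 9b + 3c + d = -57
  64a + 16b + 4c + d = -119
  216a + 36b + 6c + d = -345
  343a + 49b + 7c + d = -521
Solving the system yields a = -1, b = -4, c = 3, d = -3.
So p(x) = -x^3 - 4x^2 + 3x - 3.
Then p(5) = -213.

-213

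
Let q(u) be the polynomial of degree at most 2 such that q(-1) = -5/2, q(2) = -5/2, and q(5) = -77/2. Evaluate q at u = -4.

Forward differences of the values at u = -1, 2, 5:
  q  : -5/2  -5/2  -77/2
  Δ  : 0  -36
  Δ^2: -36
The second differences are constant, confirming degree 2.
Interpolating (Newton forward form) and evaluating at u = -4 gives q(-4) = -77/2.

-77/2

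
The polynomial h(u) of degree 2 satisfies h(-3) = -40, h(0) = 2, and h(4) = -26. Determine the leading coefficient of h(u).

-3

Write h(u) = au^2 + bu + c. Substituting each data point gives a linear system:
  9a - 3b + c = -40
  c = 2
  16a + 4b + c = -26
Solving the system yields a = -3, b = 5, c = 2.
So h(u) = -3u^2 + 5u + 2.
The leading coefficient is -3.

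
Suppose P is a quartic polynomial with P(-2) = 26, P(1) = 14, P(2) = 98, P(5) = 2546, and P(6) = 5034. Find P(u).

Write P(u) = au^4 + bu^3 + cu^2 + du + e. Substituting each data point gives a linear system:
  16a - 8b + 4c - 2d + e = 26
  a + b + c + d + e = 14
  16a + 8b + 4c + 2d + e = 98
  625a + 125b + 25c + 5d + e = 2546
  1296a + 216b + 36c + 6d + e = 5034
Solving the system yields a = 3, b = 5, c = 2, d = -2, e = 6.
So P(u) = 3u⁴ + 5u³ + 2u² - 2u + 6.
Check: P(2) = 98. ✓

P(u) = 3u^4 + 5u^3 + 2u^2 - 2u + 6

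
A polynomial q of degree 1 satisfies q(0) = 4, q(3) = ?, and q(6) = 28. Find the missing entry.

On equispaced nodes a degree-1 polynomial has vanishing second forward difference, so
  q(0) - 2·q(3) + q(6) = 0.
Substituting the known values and solving for q(3):
  -2·q(3) = -32
  q(3) = 16.

16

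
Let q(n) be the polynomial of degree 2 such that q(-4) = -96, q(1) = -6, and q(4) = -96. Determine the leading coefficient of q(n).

-6

Write q(n) = an^2 + bn + c. Substituting each data point gives a linear system:
  16a - 4b + c = -96
  a + b + c = -6
  16a + 4b + c = -96
Solving the system yields a = -6, b = 0, c = 0.
So q(n) = -6n^2.
The leading coefficient is -6.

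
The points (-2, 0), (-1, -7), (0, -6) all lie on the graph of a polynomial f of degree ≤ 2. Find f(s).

Using the Lagrange interpolation formula with nodes -2, -1, 0:
  L_0(s) = (s + 1)s / 2
  L_1(s) = (s + 2)s / -1
  L_2(s) = (s + 2)(s + 1) / 2
Then f(s) = 0·L_0(s) - 7·L_1(s) - 6·L_2(s).
Expanding and collecting terms gives f(s) = 4s² + 5s - 6.
Check: f(-1) = -7. ✓

f(s) = 4s^2 + 5s - 6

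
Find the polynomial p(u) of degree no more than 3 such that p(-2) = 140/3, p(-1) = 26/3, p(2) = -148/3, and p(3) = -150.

Write p(u) = au^3 + bu^2 + cu + d. Substituting each data point gives a linear system:
  -8a + 4b - 2c + d = 140/3
  -a + b - c + d = 26/3
  8a + 4b + 2c + d = -148/3
  27a + 9b + 3c + d = -150
Solving the system yields a = -5, b = -1/3, c = -4, d = 0.
So p(u) = -5u^3 - (1/3)u^2 - 4u.
Check: p(3) = -150. ✓

p(u) = -5u^3 - (1/3)u^2 - 4u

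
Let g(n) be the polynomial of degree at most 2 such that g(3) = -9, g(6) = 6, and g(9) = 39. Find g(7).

15

Write g(n) = an^2 + bn + c. Substituting each data point gives a linear system:
  9a + 3b + c = -9
  36a + 6b + c = 6
  81a + 9b + c = 39
Solving the system yields a = 1, b = -4, c = -6.
So g(n) = n^2 - 4n - 6.
Then g(7) = 15.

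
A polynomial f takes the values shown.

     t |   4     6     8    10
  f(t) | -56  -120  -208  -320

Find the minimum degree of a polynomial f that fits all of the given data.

2

Forward differences of the values at t = 4, 6, 8, 10:
  f  : -56  -120  -208  -320
  Δ  : -64  -88  -112
  Δ^2: -24  -24
  Δ^3: 0
The second differences are constant (-24) and nonzero, while all higher differences vanish, so the minimal degree is 2.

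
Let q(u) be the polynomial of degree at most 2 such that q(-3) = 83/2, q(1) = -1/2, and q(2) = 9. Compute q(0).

-2

Write q(u) = au^2 + bu + c. Substituting each data point gives a linear system:
  9a - 3b + c = 83/2
  a + b + c = -1/2
  4a + 2b + c = 9
Solving the system yields a = 4, b = -5/2, c = -2.
So q(u) = 4u^2 - (5/2)u - 2.
Then q(0) = -2.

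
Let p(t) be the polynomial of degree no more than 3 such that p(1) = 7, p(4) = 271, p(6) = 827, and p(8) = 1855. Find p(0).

-1

Write p(t) = at^3 + bt^2 + ct + d. Substituting each data point gives a linear system:
  a + b + c + d = 7
  64a + 16b + 4c + d = 271
  216a + 36b + 6c + d = 827
  512a + 64b + 8c + d = 1855
Solving the system yields a = 3, b = 5, c = 0, d = -1.
So p(t) = 3t^3 + 5t^2 - 1.
Then p(0) = -1.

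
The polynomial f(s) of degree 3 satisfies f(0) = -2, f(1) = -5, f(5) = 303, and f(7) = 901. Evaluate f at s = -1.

Write f(s) = as^3 + bs^2 + cs + d. Substituting each data point gives a linear system:
  d = -2
  a + b + c + d = -5
  125a + 25b + 5c + d = 303
  343a + 49b + 7c + d = 901
Solving the system yields a = 3, b = -2, c = -4, d = -2.
So f(s) = 3s^3 - 2s^2 - 4s - 2.
Then f(-1) = -3.

-3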